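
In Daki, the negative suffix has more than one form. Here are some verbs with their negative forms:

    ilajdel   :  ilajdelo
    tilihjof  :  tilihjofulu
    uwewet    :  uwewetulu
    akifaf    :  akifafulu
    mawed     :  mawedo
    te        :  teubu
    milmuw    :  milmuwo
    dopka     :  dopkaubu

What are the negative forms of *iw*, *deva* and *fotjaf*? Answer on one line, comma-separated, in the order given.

Looking at the final sound of each stem: -ulu when the stem ends in a voiceless consonant (*tilihjof*, *uwewet*, *akifaf*); -o when the stem ends in a voiced consonant (*ilajdel*, *mawed*, *milmuw*); -ubu when the stem ends in a vowel (*te*, *dopka*).
*iw* — final sound /w/ (a voiced consonant) → -o → *iwo*.
*deva* — final sound /a/ (a vowel) → -ubu → *devaubu*.
*fotjaf* — final sound /f/ (a voiceless consonant) → -ulu → *fotjafulu*.

iwo, devaubu, fotjafulu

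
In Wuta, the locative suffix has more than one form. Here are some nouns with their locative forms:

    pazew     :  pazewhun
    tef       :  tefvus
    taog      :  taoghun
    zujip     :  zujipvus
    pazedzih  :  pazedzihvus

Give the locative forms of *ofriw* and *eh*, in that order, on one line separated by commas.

ofriwhun, ehvus

The suffix is conditioned by the final consonant: -vus when the stem ends in a voiceless consonant (*tef*, *zujip*, *pazedzih*); -hun when the stem ends in a voiced consonant (*pazew*, *taog*).
*ofriw*: final consonant = /w/, voiced → -hun → *ofriwhun*.
*eh* — final consonant /h/ (voiceless) → -vus → *ehvus*.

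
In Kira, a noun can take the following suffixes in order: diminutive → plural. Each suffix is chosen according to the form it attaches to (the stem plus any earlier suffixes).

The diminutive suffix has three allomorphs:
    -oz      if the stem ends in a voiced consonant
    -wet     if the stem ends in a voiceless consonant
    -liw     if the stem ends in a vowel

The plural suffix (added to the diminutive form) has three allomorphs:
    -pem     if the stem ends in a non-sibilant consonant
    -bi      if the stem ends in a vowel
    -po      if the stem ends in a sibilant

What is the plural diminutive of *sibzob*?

sibzobozpo

*sibzob*: final sound = /b/, a voiced consonant → -oz → *sibzoboz*.
The diminutive form *sibzoboz* — final sound /z/ (a sibilant) → -po → *sibzobozpo*.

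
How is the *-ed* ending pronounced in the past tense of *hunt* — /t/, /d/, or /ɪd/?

The stem *hunt* ends in /t/ or /d/.
The -ed suffix is realized as /ɪd/ after /t, d/; as /t/ after other voiceless consonants; and as /d/ after other voiced sounds.
So -ed on *hunt* is pronounced /ɪd/.

/ɪd/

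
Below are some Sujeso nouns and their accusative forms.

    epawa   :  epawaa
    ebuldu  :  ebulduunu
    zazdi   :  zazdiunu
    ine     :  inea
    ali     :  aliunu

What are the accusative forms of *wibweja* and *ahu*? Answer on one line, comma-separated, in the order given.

Looking at the last vowel of each stem: -unu when the last vowel of the stem is a high vowel (*ebuldu*, *zazdi*, *ali*); -a when the last vowel of the stem is a non-high vowel (*epawa*, *ine*).
The last vowel of *wibweja* is /a/, which is a non-high vowel, so the suffix is -a, giving *wibwejaa*.
*ahu* — last vowel /u/ (a high vowel) → -unu → *ahuunu*.

wibwejaa, ahuunu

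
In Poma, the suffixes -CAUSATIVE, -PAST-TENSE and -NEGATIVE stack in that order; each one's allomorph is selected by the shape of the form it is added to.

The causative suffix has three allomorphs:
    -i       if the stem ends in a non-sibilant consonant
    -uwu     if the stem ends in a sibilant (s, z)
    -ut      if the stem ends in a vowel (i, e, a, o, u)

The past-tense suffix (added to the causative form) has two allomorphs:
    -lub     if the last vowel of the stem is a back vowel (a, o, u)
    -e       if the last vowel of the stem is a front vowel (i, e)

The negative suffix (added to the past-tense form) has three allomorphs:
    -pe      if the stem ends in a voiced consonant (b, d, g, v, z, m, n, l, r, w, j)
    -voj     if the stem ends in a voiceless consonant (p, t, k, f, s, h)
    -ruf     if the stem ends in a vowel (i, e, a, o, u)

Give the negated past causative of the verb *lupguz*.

lupguzuwulubpe

*lupguz*: final sound = /z/, a sibilant → -uwu → *lupguzuwu*.
The causative form *lupguzuwu* — last vowel /u/ (a back vowel) → -lub → *lupguzuwulub*.
The past-tense form *lupguzuwulub* — final sound /b/ (a voiced consonant) → -pe → *lupguzuwulubpe*.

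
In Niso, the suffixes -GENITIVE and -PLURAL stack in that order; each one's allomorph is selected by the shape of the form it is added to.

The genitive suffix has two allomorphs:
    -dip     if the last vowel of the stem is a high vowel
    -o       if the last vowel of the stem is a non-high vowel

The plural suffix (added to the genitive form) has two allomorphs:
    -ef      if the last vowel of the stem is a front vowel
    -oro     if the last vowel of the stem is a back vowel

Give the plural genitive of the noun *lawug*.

*lawug*: last vowel = /u/, a high vowel → -dip → *lawugdip*.
Since the last vowel of the genitive form *lawugdip* is /i/ (a front vowel), it takes -ef, giving *lawugdipef*.

lawugdipef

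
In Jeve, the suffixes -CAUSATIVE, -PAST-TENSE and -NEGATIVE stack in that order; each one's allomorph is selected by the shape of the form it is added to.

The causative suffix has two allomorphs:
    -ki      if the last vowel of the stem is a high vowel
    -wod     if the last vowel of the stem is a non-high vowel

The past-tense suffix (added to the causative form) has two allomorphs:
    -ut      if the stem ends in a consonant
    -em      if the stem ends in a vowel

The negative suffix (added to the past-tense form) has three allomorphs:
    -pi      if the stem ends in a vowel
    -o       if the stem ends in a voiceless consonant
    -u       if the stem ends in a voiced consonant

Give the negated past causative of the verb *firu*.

The last vowel of *firu* is /u/, which is a high vowel, so the causative suffix is -ki, giving *firuki*.
Since the final sound of the causative form *firuki* is /i/ (a vowel), it takes -em, giving *firukiem*.
The past-tense form *firukiem* — final sound /m/ (a voiced consonant) → -u → *firukiemu*.

firukiemu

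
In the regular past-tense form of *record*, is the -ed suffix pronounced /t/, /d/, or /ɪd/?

The stem *record* ends in /t/ or /d/.
The -ed suffix is realized as /ɪd/ after /t, d/; as /t/ after other voiceless consonants; and as /d/ after other voiced sounds.
So -ed on *record* is pronounced /ɪd/.

/ɪd/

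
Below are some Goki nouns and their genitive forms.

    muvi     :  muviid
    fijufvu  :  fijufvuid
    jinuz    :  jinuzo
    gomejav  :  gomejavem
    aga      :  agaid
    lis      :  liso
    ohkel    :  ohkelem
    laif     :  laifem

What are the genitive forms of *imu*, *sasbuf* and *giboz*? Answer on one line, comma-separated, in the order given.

imuid, sasbufem, gibozo

Looking at the final sound of each stem: -o when the stem ends in a sibilant (*jinuz*, *lis*); -em when the stem ends in a non-sibilant consonant (*gomejav*, *ohkel*, *laif*); -id when the stem ends in a vowel (*muvi*, *fijufvu*, *aga*).
*imu*: final sound = /u/, a vowel → -id → *imuid*.
Since the final sound of *sasbuf* is /f/ (a non-sibilant consonant), it takes -em, giving *sasbufem*.
Since the final sound of *giboz* is /z/ (a sibilant), it takes -o, giving *gibozo*.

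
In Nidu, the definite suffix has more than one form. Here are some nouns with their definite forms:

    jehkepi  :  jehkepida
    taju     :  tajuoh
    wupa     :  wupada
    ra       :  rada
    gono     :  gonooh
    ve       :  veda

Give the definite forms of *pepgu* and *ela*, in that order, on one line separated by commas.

The pattern is rounding harmony: -oh when the last vowel of the stem is a rounded vowel (*taju*, *gono*); -da when the last vowel of the stem is an unrounded vowel (*jehkepi*, *wupa*, *ra*, *ve*).
*pepgu* — last vowel /u/ (a rounded vowel) → -oh → *pepguoh*.
The last vowel of *ela* is /a/, which is an unrounded vowel, so the suffix is -da, giving *elada*.

pepguoh, elada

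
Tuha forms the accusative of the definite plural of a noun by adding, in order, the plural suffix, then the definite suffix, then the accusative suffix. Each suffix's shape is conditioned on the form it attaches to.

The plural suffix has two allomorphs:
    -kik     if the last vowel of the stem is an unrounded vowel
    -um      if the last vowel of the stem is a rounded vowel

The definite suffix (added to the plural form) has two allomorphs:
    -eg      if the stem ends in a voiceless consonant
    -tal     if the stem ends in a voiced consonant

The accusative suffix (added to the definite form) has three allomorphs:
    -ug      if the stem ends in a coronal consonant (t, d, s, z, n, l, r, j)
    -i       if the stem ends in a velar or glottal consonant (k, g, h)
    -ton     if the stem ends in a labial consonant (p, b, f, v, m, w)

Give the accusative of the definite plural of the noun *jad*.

The last vowel of *jad* is /a/, which is an unrounded vowel, so the plural suffix is -kik, giving *jadkik*.
The final consonant of the plural form *jadkik* is /k/, which is voiceless, so the definite suffix is -eg, giving *jadkikeg*.
Since the final consonant of the definite form *jadkikeg* is /g/ (velar/glottal), it takes -i, giving *jadkikegi*.

jadkikegi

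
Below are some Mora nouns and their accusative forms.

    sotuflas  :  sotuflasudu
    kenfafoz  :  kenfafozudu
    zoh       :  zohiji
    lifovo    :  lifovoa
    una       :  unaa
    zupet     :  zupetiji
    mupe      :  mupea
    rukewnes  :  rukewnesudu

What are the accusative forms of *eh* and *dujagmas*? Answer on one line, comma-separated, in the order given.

The suffix is conditioned by the final sound: -udu when the stem ends in a sibilant (*sotuflas*, *kenfafoz*, *rukewnes*); -iji when the stem ends in a non-sibilant consonant (*zoh*, *zupet*); -a when the stem ends in a vowel (*lifovo*, *una*, *mupe*).
*eh*: final sound = /h/, a non-sibilant consonant → -iji → *ehiji*.
*dujagmas*: final sound = /s/, a sibilant → -udu → *dujagmasudu*.

ehiji, dujagmasudu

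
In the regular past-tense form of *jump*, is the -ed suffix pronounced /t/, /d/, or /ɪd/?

/t/

The stem *jump* ends in a voiceless consonant other than /t/.
The -ed suffix is realized as /ɪd/ after /t, d/; as /t/ after other voiceless consonants; and as /d/ after other voiced sounds.
So -ed on *jump* is pronounced /t/.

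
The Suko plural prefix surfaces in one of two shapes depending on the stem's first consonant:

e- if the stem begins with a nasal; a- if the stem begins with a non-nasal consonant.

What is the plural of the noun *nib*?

enib

Since the first consonant of *nib* is /n/ (a nasal), it takes e-, giving *enib*.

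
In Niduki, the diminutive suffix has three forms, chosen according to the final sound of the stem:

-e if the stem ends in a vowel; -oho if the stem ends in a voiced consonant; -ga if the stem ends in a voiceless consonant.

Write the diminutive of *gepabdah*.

gepabdahga

The final sound of *gepabdah* is /h/, which is a voiceless consonant, so the suffix is -ga, giving *gepabdahga*.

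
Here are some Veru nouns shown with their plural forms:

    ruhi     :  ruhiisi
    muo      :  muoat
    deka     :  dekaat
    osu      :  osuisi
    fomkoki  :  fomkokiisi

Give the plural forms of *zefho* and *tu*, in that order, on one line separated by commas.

Looking at the last vowel of each stem: -isi when the last vowel of the stem is a high vowel (*ruhi*, *osu*, *fomkoki*); -at when the last vowel of the stem is a non-high vowel (*muo*, *deka*).
The last vowel of *zefho* is /o/, which is a non-high vowel, so the suffix is -at, giving *zefhoat*.
The last vowel of *tu* is /u/, which is a high vowel, so the suffix is -isi, giving *tuisi*.

zefhoat, tuisi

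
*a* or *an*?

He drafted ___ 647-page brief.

The indefinite article is chosen by the initial *sound* of the following word, not its spelling.
The number *647* is spoken "six hundred …", beginning with /sɪks/ — a consonant sound.
So the article is *a*: He drafted a 647-page brief.

a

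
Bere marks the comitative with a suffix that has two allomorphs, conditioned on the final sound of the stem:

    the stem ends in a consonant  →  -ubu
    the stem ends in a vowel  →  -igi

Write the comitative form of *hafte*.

hafteigi

*hafte*: final sound = /e/, a vowel → -igi → *hafteigi*.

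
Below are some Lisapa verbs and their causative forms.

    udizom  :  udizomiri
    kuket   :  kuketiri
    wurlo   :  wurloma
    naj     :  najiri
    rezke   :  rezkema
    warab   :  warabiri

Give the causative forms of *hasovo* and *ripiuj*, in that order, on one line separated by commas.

The alternation tracks the final sound of the stem — -iri when the stem ends in a consonant (*udizom*, *kuket*, *naj*, *warab*); -ma when the stem ends in a vowel (*wurlo*, *rezke*).
The final sound of *hasovo* is /o/, which is a vowel, so the suffix is -ma, giving *hasovoma*.
Since the final sound of *ripiuj* is /j/ (a consonant), it takes -iri, giving *ripiujiri*.

hasovoma, ripiujiri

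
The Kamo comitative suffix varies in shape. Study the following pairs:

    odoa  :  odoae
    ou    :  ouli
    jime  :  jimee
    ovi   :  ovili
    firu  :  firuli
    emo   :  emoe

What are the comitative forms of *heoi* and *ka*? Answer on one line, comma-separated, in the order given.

heoili, kae

The alternation tracks the last vowel of the stem — -li when the last vowel of the stem is a high vowel (*ou*, *ovi*, *firu*); -e when the last vowel of the stem is a non-high vowel (*odoa*, *jime*, *emo*).
*heoi*: last vowel = /i/, a high vowel → -li → *heoili*.
The last vowel of *ka* is /a/, which is a non-high vowel, so the suffix is -e, giving *kae*.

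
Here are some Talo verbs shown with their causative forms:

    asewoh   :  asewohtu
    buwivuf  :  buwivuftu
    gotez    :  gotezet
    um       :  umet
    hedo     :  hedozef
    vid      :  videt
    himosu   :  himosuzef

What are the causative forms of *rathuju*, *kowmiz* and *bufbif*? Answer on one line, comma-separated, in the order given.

The suffix is conditioned by the final sound: -tu when the stem ends in a voiceless consonant (*asewoh*, *buwivuf*); -et when the stem ends in a voiced consonant (*gotez*, *um*, *vid*); -zef when the stem ends in a vowel (*hedo*, *himosu*).
The final sound of *rathuju* is /u/, which is a vowel, so the suffix is -zef, giving *rathujuzef*.
*kowmiz*: final sound = /z/, a voiced consonant → -et → *kowmizet*.
*bufbif* — final sound /f/ (a voiceless consonant) → -tu → *bufbiftu*.

rathujuzef, kowmizet, bufbiftu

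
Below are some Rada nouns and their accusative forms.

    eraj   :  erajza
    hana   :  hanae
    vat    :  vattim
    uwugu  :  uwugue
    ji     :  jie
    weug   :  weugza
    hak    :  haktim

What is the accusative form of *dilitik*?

The alternation tracks the final sound of the stem — -tim when the stem ends in a voiceless consonant (*vat*, *hak*); -za when the stem ends in a voiced consonant (*eraj*, *weug*); -e when the stem ends in a vowel (*hana*, *uwugu*, *ji*).
*dilitik* — final sound /k/ (a voiceless consonant) → -tim → *dilitiktim*.

dilitiktim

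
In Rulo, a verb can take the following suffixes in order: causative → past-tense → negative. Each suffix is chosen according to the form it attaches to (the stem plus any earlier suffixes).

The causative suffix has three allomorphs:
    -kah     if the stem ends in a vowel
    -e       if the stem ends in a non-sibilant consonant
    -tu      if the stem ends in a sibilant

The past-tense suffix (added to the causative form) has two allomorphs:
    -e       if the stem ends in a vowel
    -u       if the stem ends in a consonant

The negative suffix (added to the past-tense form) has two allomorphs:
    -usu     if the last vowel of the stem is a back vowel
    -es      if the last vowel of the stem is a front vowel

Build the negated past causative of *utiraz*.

utiraztuees

*utiraz* — final sound /z/ (a sibilant) → -tu → *utiraztu*.
The causative form *utiraztu* — final sound /u/ (a vowel) → -e → *utiraztue*.
The last vowel of the past-tense form *utiraztue* is /e/, which is a front vowel, so the negative suffix is -es, giving *utiraztuees*.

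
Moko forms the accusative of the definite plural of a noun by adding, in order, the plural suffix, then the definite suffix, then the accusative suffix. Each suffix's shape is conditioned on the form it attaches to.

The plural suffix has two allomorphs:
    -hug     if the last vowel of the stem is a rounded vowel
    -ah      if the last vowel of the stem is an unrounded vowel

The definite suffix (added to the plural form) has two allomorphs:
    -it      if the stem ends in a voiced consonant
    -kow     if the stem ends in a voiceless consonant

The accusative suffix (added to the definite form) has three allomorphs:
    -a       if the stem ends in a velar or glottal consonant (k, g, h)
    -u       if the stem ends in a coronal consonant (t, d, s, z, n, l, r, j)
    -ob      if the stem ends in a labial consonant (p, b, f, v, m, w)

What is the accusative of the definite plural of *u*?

uhugitu

*u*: last vowel = /u/, a rounded vowel → -hug → *uhug*.
The plural form *uhug*: final consonant = /g/, voiced → -it → *uhugit*.
The definite form *uhugit* — final consonant /t/ (coronal) → -u → *uhugitu*.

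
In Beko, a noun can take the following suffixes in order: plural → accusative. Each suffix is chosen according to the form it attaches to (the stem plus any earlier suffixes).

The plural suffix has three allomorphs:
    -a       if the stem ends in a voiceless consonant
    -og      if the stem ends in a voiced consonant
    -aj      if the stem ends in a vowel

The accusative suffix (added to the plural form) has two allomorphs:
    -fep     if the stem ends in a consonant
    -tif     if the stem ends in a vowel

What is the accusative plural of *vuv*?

vuvogfep

The final sound of *vuv* is /v/, which is a voiced consonant, so the plural suffix is -og, giving *vuvog*.
The final sound of the plural form *vuvog* is /g/, which is a consonant, so the accusative suffix is -fep, giving *vuvogfep*.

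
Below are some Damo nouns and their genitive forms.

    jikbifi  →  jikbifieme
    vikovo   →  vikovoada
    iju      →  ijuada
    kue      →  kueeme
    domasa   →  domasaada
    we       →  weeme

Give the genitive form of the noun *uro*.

The pattern is front/back vowel harmony: -eme when the last vowel of the stem is a front vowel (*jikbifi*, *kue*, *we*); -ada when the last vowel of the stem is a back vowel (*vikovo*, *iju*, *domasa*).
The last vowel of *uro* is /o/, which is a back vowel, so the suffix is -ada, giving *uroada*.

uroada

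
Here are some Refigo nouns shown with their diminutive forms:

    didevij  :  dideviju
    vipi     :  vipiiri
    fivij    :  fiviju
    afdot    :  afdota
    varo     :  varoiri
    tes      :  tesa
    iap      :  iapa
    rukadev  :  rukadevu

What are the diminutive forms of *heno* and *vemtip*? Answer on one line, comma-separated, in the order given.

henoiri, vemtipa

The suffix is conditioned by the final sound: -a when the stem ends in a voiceless consonant (*afdot*, *tes*, *iap*); -u when the stem ends in a voiced consonant (*didevij*, *fivij*, *rukadev*); -iri when the stem ends in a vowel (*vipi*, *varo*).
The final sound of *heno* is /o/, which is a vowel, so the suffix is -iri, giving *henoiri*.
Since the final sound of *vemtip* is /p/ (a voiceless consonant), it takes -a, giving *vemtipa*.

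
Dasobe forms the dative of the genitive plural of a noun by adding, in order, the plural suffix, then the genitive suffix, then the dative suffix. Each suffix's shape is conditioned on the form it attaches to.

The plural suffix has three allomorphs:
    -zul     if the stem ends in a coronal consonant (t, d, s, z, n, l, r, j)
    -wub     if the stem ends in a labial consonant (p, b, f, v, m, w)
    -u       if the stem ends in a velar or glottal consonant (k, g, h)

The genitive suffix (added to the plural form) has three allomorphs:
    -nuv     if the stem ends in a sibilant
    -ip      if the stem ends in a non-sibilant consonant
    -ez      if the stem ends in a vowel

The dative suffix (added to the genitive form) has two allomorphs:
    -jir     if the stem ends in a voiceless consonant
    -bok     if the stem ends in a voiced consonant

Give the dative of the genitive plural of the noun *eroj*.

erojzulipjir

*eroj* — final consonant /j/ (coronal) → -zul → *erojzul*.
The final sound of the plural form *erojzul* is /l/, which is a non-sibilant consonant, so the genitive suffix is -ip, giving *erojzulip*.
The genitive form *erojzulip*: final consonant = /p/, voiceless → -jir → *erojzulipjir*.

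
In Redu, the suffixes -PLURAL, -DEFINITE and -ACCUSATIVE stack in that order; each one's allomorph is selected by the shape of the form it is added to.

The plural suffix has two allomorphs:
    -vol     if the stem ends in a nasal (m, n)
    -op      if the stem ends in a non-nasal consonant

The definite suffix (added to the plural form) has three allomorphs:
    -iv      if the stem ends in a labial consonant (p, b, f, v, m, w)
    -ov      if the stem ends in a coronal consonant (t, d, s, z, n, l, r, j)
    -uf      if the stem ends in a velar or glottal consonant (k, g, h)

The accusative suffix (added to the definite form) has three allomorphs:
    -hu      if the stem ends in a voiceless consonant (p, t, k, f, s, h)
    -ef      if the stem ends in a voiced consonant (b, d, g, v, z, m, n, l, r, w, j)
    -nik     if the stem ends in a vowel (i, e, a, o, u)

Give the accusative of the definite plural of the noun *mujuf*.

*mujuf*: final consonant = /f/, non-nasal → -op → *mujufop*.
The plural form *mujufop*: final consonant = /p/, labial → -iv → *mujufopiv*.
The definite form *mujufopiv*: final sound = /v/, a voiced consonant → -ef → *mujufopivef*.

mujufopivef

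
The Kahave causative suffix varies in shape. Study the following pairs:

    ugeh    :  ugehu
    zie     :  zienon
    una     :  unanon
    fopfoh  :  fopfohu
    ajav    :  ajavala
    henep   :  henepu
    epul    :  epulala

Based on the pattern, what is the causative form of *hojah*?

The alternation tracks the final sound of the stem — -u when the stem ends in a voiceless consonant (*ugeh*, *fopfoh*, *henep*); -ala when the stem ends in a voiced consonant (*ajav*, *epul*); -non when the stem ends in a vowel (*zie*, *una*).
Since the final sound of *hojah* is /h/ (a voiceless consonant), it takes -u, giving *hojahu*.

hojahu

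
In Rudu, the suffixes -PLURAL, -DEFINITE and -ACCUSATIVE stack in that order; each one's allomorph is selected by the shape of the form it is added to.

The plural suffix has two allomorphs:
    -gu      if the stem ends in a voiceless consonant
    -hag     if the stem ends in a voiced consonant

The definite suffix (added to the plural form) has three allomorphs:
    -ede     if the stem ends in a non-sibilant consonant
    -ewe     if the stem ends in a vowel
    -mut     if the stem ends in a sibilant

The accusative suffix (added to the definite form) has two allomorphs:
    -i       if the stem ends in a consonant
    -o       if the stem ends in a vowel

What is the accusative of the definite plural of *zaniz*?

*zaniz*: final consonant = /z/, voiced → -hag → *zanizhag*.
The plural form *zanizhag* — final sound /g/ (a non-sibilant consonant) → -ede → *zanizhagede*.
The definite form *zanizhagede*: final sound = /e/, a vowel → -o → *zanizhagedeo*.

zanizhagedeo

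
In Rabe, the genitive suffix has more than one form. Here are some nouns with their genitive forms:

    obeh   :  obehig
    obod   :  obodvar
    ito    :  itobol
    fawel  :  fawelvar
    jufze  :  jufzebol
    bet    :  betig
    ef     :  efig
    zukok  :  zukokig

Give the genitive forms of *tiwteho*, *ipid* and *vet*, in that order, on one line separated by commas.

tiwtehobol, ipidvar, vetig

The suffix is conditioned by the final sound: -ig when the stem ends in a voiceless consonant (*obeh*, *bet*, *ef*, *zukok*); -var when the stem ends in a voiced consonant (*obod*, *fawel*); -bol when the stem ends in a vowel (*ito*, *jufze*).
Since the final sound of *tiwteho* is /o/ (a vowel), it takes -bol, giving *tiwtehobol*.
Since the final sound of *ipid* is /d/ (a voiced consonant), it takes -var, giving *ipidvar*.
*vet* — final sound /t/ (a voiceless consonant) → -ig → *vetig*.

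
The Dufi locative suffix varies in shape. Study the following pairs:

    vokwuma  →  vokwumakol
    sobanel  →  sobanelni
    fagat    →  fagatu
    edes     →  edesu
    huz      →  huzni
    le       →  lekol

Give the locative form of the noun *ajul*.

ajulni

The pattern is voicing of the final sound: -u when the stem ends in a voiceless consonant (*fagat*, *edes*); -ni when the stem ends in a voiced consonant (*sobanel*, *huz*); -kol when the stem ends in a vowel (*vokwuma*, *le*).
*ajul* — final sound /l/ (a voiced consonant) → -ni → *ajulni*.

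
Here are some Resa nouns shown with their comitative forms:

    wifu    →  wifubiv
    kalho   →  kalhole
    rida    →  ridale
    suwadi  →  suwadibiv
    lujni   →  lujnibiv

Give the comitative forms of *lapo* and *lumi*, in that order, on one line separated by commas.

Looking at the last vowel of each stem: -biv when the last vowel of the stem is a high vowel (*wifu*, *suwadi*, *lujni*); -le when the last vowel of the stem is a non-high vowel (*kalho*, *rida*).
*lapo* — last vowel /o/ (a non-high vowel) → -le → *lapole*.
The last vowel of *lumi* is /i/, which is a high vowel, so the suffix is -biv, giving *lumibiv*.

lapole, lumibiv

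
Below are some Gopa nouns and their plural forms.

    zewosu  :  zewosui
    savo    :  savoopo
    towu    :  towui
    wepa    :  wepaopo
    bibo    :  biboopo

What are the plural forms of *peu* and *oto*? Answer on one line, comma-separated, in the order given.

Looking at the last vowel of each stem: -i when the last vowel of the stem is a high vowel (*zewosu*, *towu*); -opo when the last vowel of the stem is a non-high vowel (*savo*, *wepa*, *bibo*).
Since the last vowel of *peu* is /u/ (a high vowel), it takes -i, giving *peui*.
*oto* — last vowel /o/ (a non-high vowel) → -opo → *otoopo*.

peui, otoopo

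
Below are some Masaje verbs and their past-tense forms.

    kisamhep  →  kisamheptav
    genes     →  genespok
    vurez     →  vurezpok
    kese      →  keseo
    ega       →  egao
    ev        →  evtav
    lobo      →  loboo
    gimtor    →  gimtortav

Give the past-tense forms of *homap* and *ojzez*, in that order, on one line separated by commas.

homaptav, ojzezpok

Looking at the final sound of each stem: -pok when the stem ends in a sibilant (*genes*, *vurez*); -tav when the stem ends in a non-sibilant consonant (*kisamhep*, *ev*, *gimtor*); -o when the stem ends in a vowel (*kese*, *ega*, *lobo*).
*homap* — final sound /p/ (a non-sibilant consonant) → -tav → *homaptav*.
The final sound of *ojzez* is /z/, which is a sibilant, so the suffix is -pok, giving *ojzezpok*.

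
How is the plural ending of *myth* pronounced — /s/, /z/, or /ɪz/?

The stem *myth* ends in a voiceless non-sibilant consonant.
The plural suffix surfaces as /ɪz/ after sibilants, /s/ after other voiceless consonants, and /z/ after other voiced sounds.
So the plural -s on *myth* is pronounced /s/.

/s/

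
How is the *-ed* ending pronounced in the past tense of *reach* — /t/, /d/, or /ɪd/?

The stem *reach* ends in a voiceless consonant other than /t/.
The -ed suffix is realized as /ɪd/ after /t, d/; as /t/ after other voiceless consonants; and as /d/ after other voiced sounds.
So -ed on *reach* is pronounced /t/.

/t/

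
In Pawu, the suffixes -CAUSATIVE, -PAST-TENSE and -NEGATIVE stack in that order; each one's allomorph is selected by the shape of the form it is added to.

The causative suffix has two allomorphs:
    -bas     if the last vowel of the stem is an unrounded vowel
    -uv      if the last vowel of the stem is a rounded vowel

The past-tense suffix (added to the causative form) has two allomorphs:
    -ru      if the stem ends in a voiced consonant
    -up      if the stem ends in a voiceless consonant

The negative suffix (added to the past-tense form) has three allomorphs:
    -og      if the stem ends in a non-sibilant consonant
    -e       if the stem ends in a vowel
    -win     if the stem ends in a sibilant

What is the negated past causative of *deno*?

denouvrue

The last vowel of *deno* is /o/, which is a rounded vowel, so the causative suffix is -uv, giving *denouv*.
The causative form *denouv*: final consonant = /v/, voiced → -ru → *denouvru*.
Since the final sound of the past-tense form *denouvru* is /u/ (a vowel), it takes -e, giving *denouvrue*.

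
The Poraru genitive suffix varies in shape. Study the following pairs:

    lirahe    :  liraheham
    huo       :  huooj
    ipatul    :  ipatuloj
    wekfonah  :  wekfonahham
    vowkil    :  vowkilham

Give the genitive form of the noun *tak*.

The pattern is rounding harmony: -oj when the last vowel of the stem is a rounded vowel (*huo*, *ipatul*); -ham when the last vowel of the stem is an unrounded vowel (*lirahe*, *wekfonah*, *vowkil*).
*tak* — last vowel /a/ (an unrounded vowel) → -ham → *takham*.

takham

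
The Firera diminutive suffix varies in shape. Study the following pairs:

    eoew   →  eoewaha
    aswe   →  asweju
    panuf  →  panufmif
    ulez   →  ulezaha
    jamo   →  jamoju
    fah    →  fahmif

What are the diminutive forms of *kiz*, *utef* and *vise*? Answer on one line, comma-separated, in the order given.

kizaha, utefmif, viseju

The pattern is voicing of the final sound: -mif when the stem ends in a voiceless consonant (*panuf*, *fah*); -aha when the stem ends in a voiced consonant (*eoew*, *ulez*); -ju when the stem ends in a vowel (*aswe*, *jamo*).
Since the final sound of *kiz* is /z/ (a voiced consonant), it takes -aha, giving *kizaha*.
The final sound of *utef* is /f/, which is a voiceless consonant, so the suffix is -mif, giving *utefmif*.
*vise*: final sound = /e/, a vowel → -ju → *viseju*.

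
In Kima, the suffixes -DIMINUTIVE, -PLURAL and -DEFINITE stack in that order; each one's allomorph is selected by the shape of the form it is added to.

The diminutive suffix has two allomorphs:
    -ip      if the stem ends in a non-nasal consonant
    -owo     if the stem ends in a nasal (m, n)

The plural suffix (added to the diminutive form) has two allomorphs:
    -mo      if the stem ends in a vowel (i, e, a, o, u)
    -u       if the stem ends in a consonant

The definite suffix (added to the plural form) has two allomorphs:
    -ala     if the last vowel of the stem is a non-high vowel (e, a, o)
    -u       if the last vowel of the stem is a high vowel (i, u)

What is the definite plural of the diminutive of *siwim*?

Since the final consonant of *siwim* is /m/ (a nasal), it takes -owo, giving *siwimowo*.
The final sound of the diminutive form *siwimowo* is /o/, which is a vowel, so the plural suffix is -mo, giving *siwimowomo*.
The plural form *siwimowomo*: last vowel = /o/, a non-high vowel → -ala → *siwimowomoala*.

siwimowomoala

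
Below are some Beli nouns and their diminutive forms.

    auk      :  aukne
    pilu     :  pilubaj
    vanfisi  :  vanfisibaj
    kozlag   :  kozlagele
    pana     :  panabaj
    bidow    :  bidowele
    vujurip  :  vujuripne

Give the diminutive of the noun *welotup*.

The suffix is conditioned by the final sound: -ne when the stem ends in a voiceless consonant (*auk*, *vujurip*); -ele when the stem ends in a voiced consonant (*kozlag*, *bidow*); -baj when the stem ends in a vowel (*pilu*, *vanfisi*, *pana*).
Since the final sound of *welotup* is /p/ (a voiceless consonant), it takes -ne, giving *welotupne*.

welotupne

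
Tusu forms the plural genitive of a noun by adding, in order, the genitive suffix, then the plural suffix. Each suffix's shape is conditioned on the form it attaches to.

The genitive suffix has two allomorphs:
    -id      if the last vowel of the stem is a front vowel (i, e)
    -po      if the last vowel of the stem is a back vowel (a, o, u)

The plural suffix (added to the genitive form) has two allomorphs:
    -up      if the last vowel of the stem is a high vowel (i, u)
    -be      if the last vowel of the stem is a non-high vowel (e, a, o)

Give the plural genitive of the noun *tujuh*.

tujuhpobe

*tujuh* — last vowel /u/ (a back vowel) → -po → *tujuhpo*.
Since the last vowel of the genitive form *tujuhpo* is /o/ (a non-high vowel), it takes -be, giving *tujuhpobe*.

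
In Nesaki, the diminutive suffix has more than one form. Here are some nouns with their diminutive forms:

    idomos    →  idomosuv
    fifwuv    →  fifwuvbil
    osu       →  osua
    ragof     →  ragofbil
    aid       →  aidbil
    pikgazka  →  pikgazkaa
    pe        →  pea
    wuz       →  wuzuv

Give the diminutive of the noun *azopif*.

The alternation tracks the final sound of the stem — -uv when the stem ends in a sibilant (*idomos*, *wuz*); -bil when the stem ends in a non-sibilant consonant (*fifwuv*, *ragof*, *aid*); -a when the stem ends in a vowel (*osu*, *pikgazka*, *pe*).
*azopif*: final sound = /f/, a non-sibilant consonant → -bil → *azopifbil*.

azopifbil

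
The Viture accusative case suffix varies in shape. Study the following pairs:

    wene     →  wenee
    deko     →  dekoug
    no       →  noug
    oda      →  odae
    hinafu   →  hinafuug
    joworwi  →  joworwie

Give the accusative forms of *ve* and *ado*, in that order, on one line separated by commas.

The alternation tracks the last vowel of the stem — -ug when the last vowel of the stem is a rounded vowel (*deko*, *no*, *hinafu*); -e when the last vowel of the stem is an unrounded vowel (*wene*, *oda*, *joworwi*).
*ve* — last vowel /e/ (an unrounded vowel) → -e → *vee*.
*ado* — last vowel /o/ (a rounded vowel) → -ug → *adoug*.

vee, adoug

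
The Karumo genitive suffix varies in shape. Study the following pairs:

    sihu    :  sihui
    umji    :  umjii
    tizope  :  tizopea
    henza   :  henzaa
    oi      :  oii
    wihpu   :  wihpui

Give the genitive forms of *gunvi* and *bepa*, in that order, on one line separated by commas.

The pattern is height harmony: -i when the last vowel of the stem is a high vowel (*sihu*, *umji*, *oi*, *wihpu*); -a when the last vowel of the stem is a non-high vowel (*tizope*, *henza*).
Since the last vowel of *gunvi* is /i/ (a high vowel), it takes -i, giving *gunvii*.
Since the last vowel of *bepa* is /a/ (a non-high vowel), it takes -a, giving *bepaa*.

gunvii, bepaa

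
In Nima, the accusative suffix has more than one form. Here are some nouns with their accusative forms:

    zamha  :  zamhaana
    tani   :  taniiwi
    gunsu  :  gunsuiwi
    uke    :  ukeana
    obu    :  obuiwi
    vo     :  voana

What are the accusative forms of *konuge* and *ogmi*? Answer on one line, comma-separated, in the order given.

Looking at the last vowel of each stem: -iwi when the last vowel of the stem is a high vowel (*tani*, *gunsu*, *obu*); -ana when the last vowel of the stem is a non-high vowel (*zamha*, *uke*, *vo*).
Since the last vowel of *konuge* is /e/ (a non-high vowel), it takes -ana, giving *konugeana*.
*ogmi* — last vowel /i/ (a high vowel) → -iwi → *ogmiiwi*.

konugeana, ogmiiwi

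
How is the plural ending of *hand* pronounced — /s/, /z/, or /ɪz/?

The stem *hand* ends in a voiced non-sibilant sound.
The plural suffix surfaces as /ɪz/ after sibilants, /s/ after other voiceless consonants, and /z/ after other voiced sounds.
So the plural -s on *hand* is pronounced /z/.

/z/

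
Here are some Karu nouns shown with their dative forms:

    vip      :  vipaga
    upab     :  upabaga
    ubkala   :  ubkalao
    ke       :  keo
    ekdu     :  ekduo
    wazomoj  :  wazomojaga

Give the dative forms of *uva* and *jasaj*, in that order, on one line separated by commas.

uvao, jasajaga

The pattern is consonant vs. vowel: -aga when the stem ends in a consonant (*vip*, *upab*, *wazomoj*); -o when the stem ends in a vowel (*ubkala*, *ke*, *ekdu*).
*uva* — final sound /a/ (a vowel) → -o → *uvao*.
The final sound of *jasaj* is /j/, which is a consonant, so the suffix is -aga, giving *jasajaga*.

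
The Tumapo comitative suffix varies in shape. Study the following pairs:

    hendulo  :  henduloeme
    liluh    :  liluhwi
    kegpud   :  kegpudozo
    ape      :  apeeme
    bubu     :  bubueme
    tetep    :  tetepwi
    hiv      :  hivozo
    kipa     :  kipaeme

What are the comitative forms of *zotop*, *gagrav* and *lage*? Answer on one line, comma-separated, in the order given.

zotopwi, gagravozo, lageeme

The alternation tracks the final sound of the stem — -wi when the stem ends in a voiceless consonant (*liluh*, *tetep*); -ozo when the stem ends in a voiced consonant (*kegpud*, *hiv*); -eme when the stem ends in a vowel (*hendulo*, *ape*, *bubu*, *kipa*).
Since the final sound of *zotop* is /p/ (a voiceless consonant), it takes -wi, giving *zotopwi*.
*gagrav* — final sound /v/ (a voiced consonant) → -ozo → *gagravozo*.
Since the final sound of *lage* is /e/ (a vowel), it takes -eme, giving *lageeme*.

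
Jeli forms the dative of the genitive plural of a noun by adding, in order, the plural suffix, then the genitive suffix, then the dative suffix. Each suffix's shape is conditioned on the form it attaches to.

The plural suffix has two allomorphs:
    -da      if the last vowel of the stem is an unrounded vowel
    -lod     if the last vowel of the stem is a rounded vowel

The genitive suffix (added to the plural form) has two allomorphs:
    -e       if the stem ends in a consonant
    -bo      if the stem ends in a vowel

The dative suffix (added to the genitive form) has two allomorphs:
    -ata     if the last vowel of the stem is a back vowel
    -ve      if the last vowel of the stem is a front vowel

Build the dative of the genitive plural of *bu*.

bulodeve

Since the last vowel of *bu* is /u/ (a rounded vowel), it takes -lod, giving *bulod*.
The final sound of the plural form *bulod* is /d/, which is a consonant, so the genitive suffix is -e, giving *bulode*.
The genitive form *bulode*: last vowel = /e/, a front vowel → -ve → *bulodeve*.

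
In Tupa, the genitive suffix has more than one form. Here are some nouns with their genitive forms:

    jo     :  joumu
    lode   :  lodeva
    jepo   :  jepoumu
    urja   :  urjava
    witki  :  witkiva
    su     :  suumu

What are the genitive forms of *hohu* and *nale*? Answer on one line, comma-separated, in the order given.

hohuumu, naleva

The pattern is rounding harmony: -umu when the last vowel of the stem is a rounded vowel (*jo*, *jepo*, *su*); -va when the last vowel of the stem is an unrounded vowel (*lode*, *urja*, *witki*).
The last vowel of *hohu* is /u/, which is a rounded vowel, so the suffix is -umu, giving *hohuumu*.
Since the last vowel of *nale* is /e/ (an unrounded vowel), it takes -va, giving *naleva*.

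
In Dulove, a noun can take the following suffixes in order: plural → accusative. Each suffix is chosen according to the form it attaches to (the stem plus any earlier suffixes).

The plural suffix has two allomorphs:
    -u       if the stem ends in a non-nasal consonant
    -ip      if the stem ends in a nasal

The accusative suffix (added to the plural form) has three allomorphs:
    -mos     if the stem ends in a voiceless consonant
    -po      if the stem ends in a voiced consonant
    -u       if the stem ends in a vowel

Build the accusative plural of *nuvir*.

nuviruu

The final consonant of *nuvir* is /r/, which is non-nasal, so the plural suffix is -u, giving *nuviru*.
The plural form *nuviru*: final sound = /u/, a vowel → -u → *nuviruu*.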